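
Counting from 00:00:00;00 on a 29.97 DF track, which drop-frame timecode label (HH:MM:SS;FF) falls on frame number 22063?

00:12:16;05

Each 10-minute DF block holds 10 × 60 × 30 − 9 × 2 = 17982 frames. 22063 ÷ 17982 → 1 full block, remainder 4081.
Within the partial block the first minute is 1800 frames and each further minute 1798, so 2 further minute boundaries passed. Total skipped labels = 18 × 1 + 2 × 2 = 22.
Non-drop label index = 22063 + 22 = 22085; at 30 labels/s that is 00:12:16:05, i.e. DF 00:12:16;05.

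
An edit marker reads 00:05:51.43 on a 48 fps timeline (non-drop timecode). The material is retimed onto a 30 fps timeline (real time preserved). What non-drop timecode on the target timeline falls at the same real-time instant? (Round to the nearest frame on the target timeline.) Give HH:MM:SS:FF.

Source frame index: (0×3600 + 5×60 + 51) × 48 + 43 = 16891.
Real time: 16891 / (48) = 16891/48 s.
Target frame: (16891/48) × (30) = 84455/8 ≈ 10556.875 → 10557.
At 30 labels/s: frame 10557 → 00:05:51:27.

00:05:51:27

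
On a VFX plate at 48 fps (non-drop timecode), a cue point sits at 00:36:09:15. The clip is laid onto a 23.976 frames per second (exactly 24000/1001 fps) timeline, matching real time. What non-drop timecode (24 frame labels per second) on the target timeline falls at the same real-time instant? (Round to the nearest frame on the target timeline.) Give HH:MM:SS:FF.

Source frame index: (0×3600 + 36×60 + 9) × 48 + 15 = 104127.
Real time: 104127 / (48) = 34709/16 s.
Target frame: (34709/16) × (24000/1001) = 52063500/1001 ≈ 52011.489 → 52011.
At 24 labels/s: frame 52011 → 00:36:07:03.

00:36:07:03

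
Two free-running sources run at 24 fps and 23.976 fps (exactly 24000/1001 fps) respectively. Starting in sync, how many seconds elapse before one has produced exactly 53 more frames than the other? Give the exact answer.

53053/24 seconds

The gap grows by |24000/1001 − 24| = 24/1001 frames per second.
Time for a 53-frame gap: 53 ÷ (24/1001) = 53053/24 s.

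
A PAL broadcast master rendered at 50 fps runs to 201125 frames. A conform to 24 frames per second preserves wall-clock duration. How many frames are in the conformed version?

Target frames = source frames × (target rate / source rate) = 201125 × (24)/(50) = 201125 × 12/25 = 96540.

96540 frames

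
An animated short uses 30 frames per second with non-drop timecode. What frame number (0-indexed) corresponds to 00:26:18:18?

47358

Total seconds to the label: (0 × 3600 + 26 × 60 + 18) = 1578.
Frame index = 1578 × 30 + 18 = 47358.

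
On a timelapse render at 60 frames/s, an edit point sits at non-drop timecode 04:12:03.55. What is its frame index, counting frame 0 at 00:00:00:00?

Total seconds to the label: (4 × 3600 + 12 × 60 + 3) = 15123.
Frame index = 15123 × 60 + 55 = 907435.

frame 907435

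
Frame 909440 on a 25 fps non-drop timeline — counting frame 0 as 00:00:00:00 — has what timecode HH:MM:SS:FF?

909440 ÷ 25 = 36377 full seconds, remainder 15 frames.
36377 s = 10 h 6 min 17 s.
Timecode: 10:06:17:15.

10:06:17:15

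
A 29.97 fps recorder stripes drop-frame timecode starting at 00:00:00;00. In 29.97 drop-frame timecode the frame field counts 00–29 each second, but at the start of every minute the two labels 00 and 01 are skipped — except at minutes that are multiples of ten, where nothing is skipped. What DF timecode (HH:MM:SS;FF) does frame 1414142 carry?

13:06:25;08

Ten DF minutes hold 17982 frames, so frame 1414142 lies in block 78 (frames 1402596–1420577) with 11546 frames into that block.
The block's first minute is 1800 frames and the rest 1798 each; 11546 frames reaches minute 6, so 78 × 18 + 6 × 2 = 1416 labels have been skipped so far.
Adding those back, label number 1414142 + 1416 = 1415558 at 30 labels/s is 47185 s + 8 f = 13 h 6 min 25 s frame 8, i.e. 13:06:25;08.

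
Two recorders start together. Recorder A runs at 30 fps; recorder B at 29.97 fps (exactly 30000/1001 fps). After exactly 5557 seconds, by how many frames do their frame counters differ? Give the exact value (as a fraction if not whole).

166710/1001 frames

A emits 30 × 5557 = 166710 frames; B emits 30000/1001 × 5557 = 166710000/1001.
Difference = 166710/1001 frames (≈ 166.5435); B is behind A.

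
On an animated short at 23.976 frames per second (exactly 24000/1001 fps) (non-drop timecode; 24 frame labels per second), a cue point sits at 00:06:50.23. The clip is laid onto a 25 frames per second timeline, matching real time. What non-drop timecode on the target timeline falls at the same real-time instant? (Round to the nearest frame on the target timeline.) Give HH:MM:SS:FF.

Source frame index: (0×3600 + 6×60 + 50) × 24 + 23 = 9863.
Real time: 9863 / (24000/1001) = 9872863/24000 s.
Target frame: (9872863/24000) × (25) = 9872863/960 ≈ 10284.232 → 10284.
At 25 labels/s: frame 10284 → 00:06:51:09.

00:06:51:09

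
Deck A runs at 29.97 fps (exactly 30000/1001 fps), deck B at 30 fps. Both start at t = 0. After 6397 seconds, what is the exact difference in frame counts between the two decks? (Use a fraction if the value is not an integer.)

A emits 30000/1001 × 6397 = 191910000/1001 frames; B emits 30 × 6397 = 191910.
Difference = 191910/1001 frames (≈ 191.7183); B is ahead of A.

191910/1001 frames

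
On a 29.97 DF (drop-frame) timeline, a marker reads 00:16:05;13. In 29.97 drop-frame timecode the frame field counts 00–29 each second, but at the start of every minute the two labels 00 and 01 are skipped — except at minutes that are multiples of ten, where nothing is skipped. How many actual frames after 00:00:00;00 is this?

As if non-drop at 30 labels/s: (0 × 3600 + 16 × 60 + 5) × 30 + 13 = 28963.
Minute boundaries passed: 16; those not divisible by 10: 16 − 1 = 15; dropped labels = 2 × 15 = 30.
Actual frame index = 28963 − 30 = 28933.

28933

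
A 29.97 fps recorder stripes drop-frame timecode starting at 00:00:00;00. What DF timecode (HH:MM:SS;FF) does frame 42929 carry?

Each 10-minute DF block holds 10 × 60 × 30 − 9 × 2 = 17982 frames. 42929 ÷ 17982 → 2 full blocks, remainder 6965.
Within the partial block the first minute is 1800 frames and each further minute 1798, so 3 further minute boundaries passed. Total skipped labels = 18 × 2 + 2 × 3 = 42.
Non-drop label index = 42929 + 42 = 42971; at 30 labels/s that is 00:23:52:11, i.e. DF 00:23:52;11.

00:23:52;11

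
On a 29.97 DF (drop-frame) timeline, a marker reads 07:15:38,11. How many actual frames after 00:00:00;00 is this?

783367

Complete 10-minute blocks: 43, each 17982 frames → 773226.
Remaining 5 whole minutes in the current block: 1800 + 4 × 1798 = 8992 frames.
Within the current minute: 38 × 30 + 11 − 2 = 1149 (labels ;00/;01 skipped at this minute). Total = 773226 + 8992 + 1149 = 783367.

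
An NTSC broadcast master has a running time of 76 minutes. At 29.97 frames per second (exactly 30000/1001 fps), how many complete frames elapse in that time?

136663 frames

76 min = 4560 s.
Frames = 4560 × 30000/1001 = 136800000/1001 ≈ 136663.3367.
Complete frames: 136663.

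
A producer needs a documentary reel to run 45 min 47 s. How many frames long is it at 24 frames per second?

65928 frames

45 min 47 s = 2747 s.
Frames = 2747 × 24 = 65928.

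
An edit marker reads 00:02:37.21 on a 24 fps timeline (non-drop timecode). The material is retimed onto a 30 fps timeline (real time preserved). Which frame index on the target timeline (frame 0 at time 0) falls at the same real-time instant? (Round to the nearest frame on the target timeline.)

frame 4736

Source frame index: (0×3600 + 2×60 + 37) × 24 + 21 = 3789.
Real time: 3789 / (24) = 1263/8 s.
Target frame: (1263/8) × (30) = 18945/4 ≈ 4736.250 → 4736.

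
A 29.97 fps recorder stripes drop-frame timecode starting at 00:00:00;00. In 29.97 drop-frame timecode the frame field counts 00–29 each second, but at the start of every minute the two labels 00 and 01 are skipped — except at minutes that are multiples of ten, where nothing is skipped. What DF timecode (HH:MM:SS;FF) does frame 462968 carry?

Ten DF minutes hold 17982 frames, so frame 462968 lies in block 25 (frames 449550–467531) with 13418 frames into that block.
The block's first minute is 1800 frames and the rest 1798 each; 13418 frames reaches minute 7, so 25 × 18 + 7 × 2 = 464 labels have been skipped so far.
Adding those back, label number 462968 + 464 = 463432 at 30 labels/s is 15447 s + 22 f = 4 h 17 min 27 s frame 22, i.e. 04:17:27;22.

04:17:27;22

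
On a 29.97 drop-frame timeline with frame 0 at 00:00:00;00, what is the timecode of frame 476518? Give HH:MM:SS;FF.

04:24:59;24

Ten DF minutes hold 17982 frames, so frame 476518 lies in block 26 (frames 467532–485513) with 8986 frames into that block.
The block's first minute is 1800 frames and the rest 1798 each; 8986 frames reaches minute 4, so 26 × 18 + 4 × 2 = 476 labels have been skipped so far.
Adding those back, label number 476518 + 476 = 476994 at 30 labels/s is 15899 s + 24 f = 4 h 24 min 59 s frame 24, i.e. 04:24:59;24.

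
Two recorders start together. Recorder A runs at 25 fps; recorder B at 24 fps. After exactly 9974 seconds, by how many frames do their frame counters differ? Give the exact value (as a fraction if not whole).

A emits 25 × 9974 = 249350 frames; B emits 24 × 9974 = 239376.
Difference = 9974 frames; B is behind A.

9974 frames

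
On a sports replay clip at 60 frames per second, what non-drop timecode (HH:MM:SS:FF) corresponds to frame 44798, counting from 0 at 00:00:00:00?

44798 ÷ 60 = 746 full seconds, remainder 38 frames.
746 s = 0 h 12 min 26 s.
Timecode: 00:12:26:38.

00:12:26:38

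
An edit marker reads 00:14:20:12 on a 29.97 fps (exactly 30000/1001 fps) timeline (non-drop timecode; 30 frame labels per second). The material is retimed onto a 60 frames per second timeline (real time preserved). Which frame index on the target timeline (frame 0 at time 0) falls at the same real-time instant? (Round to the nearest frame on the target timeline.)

Source frame index: (0×3600 + 14×60 + 20) × 30 + 12 = 25812.
Real time: 25812 / (30000/1001) = 2153151/2500 s.
Target frame: (2153151/2500) × (60) = 6459453/125 ≈ 51675.624 → 51676.

frame 51676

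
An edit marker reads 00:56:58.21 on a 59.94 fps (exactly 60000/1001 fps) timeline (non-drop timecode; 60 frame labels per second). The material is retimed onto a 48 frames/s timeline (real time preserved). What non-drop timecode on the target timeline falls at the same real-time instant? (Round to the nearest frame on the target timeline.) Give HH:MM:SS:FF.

Source frame index: (0×3600 + 56×60 + 58) × 60 + 21 = 205101.
Real time: 205101 / (60000/1001) = 68435367/20000 s.
Target frame: (68435367/20000) × (48) = 205306101/1250 ≈ 164244.881 → 164245.
At 48 labels/s: frame 164245 → 00:57:01:37.

00:57:01:37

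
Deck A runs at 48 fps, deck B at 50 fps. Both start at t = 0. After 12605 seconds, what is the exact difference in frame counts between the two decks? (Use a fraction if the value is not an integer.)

25210 frames

A emits 48 × 12605 = 605040 frames; B emits 50 × 12605 = 630250.
Difference = 25210 frames; B is ahead of A.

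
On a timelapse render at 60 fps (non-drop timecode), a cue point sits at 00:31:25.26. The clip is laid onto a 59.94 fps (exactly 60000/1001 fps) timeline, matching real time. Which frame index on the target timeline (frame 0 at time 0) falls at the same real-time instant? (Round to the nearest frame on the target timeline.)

frame 113013

Source frame index: (0×3600 + 31×60 + 25) × 60 + 26 = 113126.
Real time: 113126 / (60) = 56563/30 s.
Target frame: (56563/30) × (60000/1001) = 8702000/77 ≈ 113012.987 → 113013.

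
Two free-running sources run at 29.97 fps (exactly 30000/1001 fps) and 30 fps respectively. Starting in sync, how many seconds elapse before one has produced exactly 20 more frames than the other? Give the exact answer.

2002/3 seconds

The gap grows by |30 − 30000/1001| = 30/1001 frames per second.
Time for a 20-frame gap: 20 ÷ (30/1001) = 2002/3 s.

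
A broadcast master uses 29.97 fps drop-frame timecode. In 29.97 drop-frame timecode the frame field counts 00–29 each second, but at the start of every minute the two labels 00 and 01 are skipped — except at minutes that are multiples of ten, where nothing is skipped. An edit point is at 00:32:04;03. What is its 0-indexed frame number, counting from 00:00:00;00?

As if non-drop at 30 labels/s: (0 × 3600 + 32 × 60 + 4) × 30 + 3 = 57723.
Minute boundaries passed: 32; those not divisible by 10: 32 − 3 = 29; dropped labels = 2 × 29 = 58.
Actual frame index = 57723 − 58 = 57665.

57665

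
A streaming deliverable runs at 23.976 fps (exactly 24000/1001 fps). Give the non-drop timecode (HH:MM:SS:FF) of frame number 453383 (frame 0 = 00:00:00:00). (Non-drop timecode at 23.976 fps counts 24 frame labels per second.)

05:14:50:23

453383 ÷ 24 = 18890 full seconds, remainder 23 frames.
18890 s = 5 h 14 min 50 s.
Timecode: 05:14:50:23.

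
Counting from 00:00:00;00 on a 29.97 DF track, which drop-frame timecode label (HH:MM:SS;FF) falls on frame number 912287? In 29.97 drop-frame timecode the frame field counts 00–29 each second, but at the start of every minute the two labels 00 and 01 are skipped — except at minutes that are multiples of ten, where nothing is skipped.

08:27:20;01

Ten DF minutes hold 17982 frames, so frame 912287 lies in block 50 (frames 899100–917081) with 13187 frames into that block.
The block's first minute is 1800 frames and the rest 1798 each; 13187 frames reaches minute 7, so 50 × 18 + 7 × 2 = 914 labels have been skipped so far.
Adding those back, label number 912287 + 914 = 913201 at 30 labels/s is 30440 s + 1 f = 8 h 27 min 20 s frame 1, i.e. 08:27:20;01.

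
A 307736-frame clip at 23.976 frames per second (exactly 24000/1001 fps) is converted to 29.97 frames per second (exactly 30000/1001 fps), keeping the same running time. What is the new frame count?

384670 frames

Target frames = source frames × (target rate / source rate) = 307736 × (30000/1001)/(24000/1001) = 307736 × 5/4 = 384670.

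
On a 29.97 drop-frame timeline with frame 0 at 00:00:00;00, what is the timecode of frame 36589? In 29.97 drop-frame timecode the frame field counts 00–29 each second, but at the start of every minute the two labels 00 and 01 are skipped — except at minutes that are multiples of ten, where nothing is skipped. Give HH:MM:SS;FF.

00:20:20;25

Each 10-minute DF block holds 10 × 60 × 30 − 9 × 2 = 17982 frames. 36589 ÷ 17982 → 2 full blocks, remainder 625.
Within the partial block the first minute is 1800 frames and each further minute 1798, so 0 further minute boundaries passed. Total skipped labels = 18 × 2 + 2 × 0 = 36.
Non-drop label index = 36589 + 36 = 36625; at 30 labels/s that is 00:20:20:25, i.e. DF 00:20:20;25.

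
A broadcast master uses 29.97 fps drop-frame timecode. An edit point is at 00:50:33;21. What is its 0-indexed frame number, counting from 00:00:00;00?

90921

Complete 10-minute blocks: 5, each 17982 frames → 89910.
Remaining 0 whole minutes in the current block: 0 frames.
Within the current minute: 33 × 30 + 21 = 1011. Total = 89910 + 0 + 1011 = 90921.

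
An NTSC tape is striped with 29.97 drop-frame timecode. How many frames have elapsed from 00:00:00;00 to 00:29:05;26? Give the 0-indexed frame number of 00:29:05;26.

52322

As if non-drop at 30 labels/s: (0 × 3600 + 29 × 60 + 5) × 30 + 26 = 52376.
Minute boundaries passed: 29; those not divisible by 10: 29 − 2 = 27; dropped labels = 2 × 27 = 54.
Actual frame index = 52376 − 54 = 52322.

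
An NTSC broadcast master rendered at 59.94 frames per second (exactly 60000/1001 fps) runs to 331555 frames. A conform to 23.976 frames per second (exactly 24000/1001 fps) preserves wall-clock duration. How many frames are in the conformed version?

132622 frames

Target frames = source frames × (target rate / source rate) = 331555 × (24000/1001)/(60000/1001) = 331555 × 2/5 = 132622.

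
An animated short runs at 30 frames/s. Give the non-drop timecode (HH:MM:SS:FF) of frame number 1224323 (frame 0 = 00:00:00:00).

1224323 ÷ 30 = 40810 full seconds, remainder 23 frames.
40810 s = 11 h 20 min 10 s.
Timecode: 11:20:10:23.

11:20:10:23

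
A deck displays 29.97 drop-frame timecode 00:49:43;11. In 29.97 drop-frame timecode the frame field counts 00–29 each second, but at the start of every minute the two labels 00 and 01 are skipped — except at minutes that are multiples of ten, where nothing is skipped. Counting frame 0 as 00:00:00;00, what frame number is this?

89411

As if non-drop at 30 labels/s: (0 × 3600 + 49 × 60 + 43) × 30 + 11 = 89501.
Minute boundaries passed: 49; those not divisible by 10: 49 − 4 = 45; dropped labels = 2 × 45 = 90.
Actual frame index = 89501 − 90 = 89411.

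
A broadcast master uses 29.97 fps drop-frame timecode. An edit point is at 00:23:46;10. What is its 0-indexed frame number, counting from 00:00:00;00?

As if non-drop at 30 labels/s: (0 × 3600 + 23 × 60 + 46) × 30 + 10 = 42790.
Minute boundaries passed: 23; those not divisible by 10: 23 − 2 = 21; dropped labels = 2 × 21 = 42.
Actual frame index = 42790 − 42 = 42748.

42748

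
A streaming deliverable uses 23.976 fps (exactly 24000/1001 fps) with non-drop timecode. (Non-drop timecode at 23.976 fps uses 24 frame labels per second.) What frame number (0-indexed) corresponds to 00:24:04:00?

34656

Total seconds to the label: (0 × 3600 + 24 × 60 + 4) = 1444.
Frame index = 1444 × 24 + 0 = 34656.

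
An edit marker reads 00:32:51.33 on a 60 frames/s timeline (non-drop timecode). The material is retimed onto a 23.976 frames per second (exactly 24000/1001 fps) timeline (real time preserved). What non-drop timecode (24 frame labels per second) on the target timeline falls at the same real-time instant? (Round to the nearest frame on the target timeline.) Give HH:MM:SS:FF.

00:32:49:14

Source frame index: (0×3600 + 32×60 + 51) × 60 + 33 = 118293.
Real time: 118293 / (60) = 39431/20 s.
Target frame: (39431/20) × (24000/1001) = 6759600/143 ≈ 47269.930 → 47270.
At 24 labels/s: frame 47270 → 00:32:49:14.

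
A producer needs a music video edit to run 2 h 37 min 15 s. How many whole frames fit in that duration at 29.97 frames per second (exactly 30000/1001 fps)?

282767 frames

2 h 37 min 15 s = 9435 s.
Frames = 9435 × 30000/1001 = 283050000/1001 ≈ 282767.2328.
Complete frames: 282767.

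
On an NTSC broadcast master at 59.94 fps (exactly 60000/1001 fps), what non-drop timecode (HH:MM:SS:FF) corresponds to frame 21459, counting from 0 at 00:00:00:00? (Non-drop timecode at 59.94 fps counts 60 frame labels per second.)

00:05:57:39

21459 ÷ 60 = 357 full seconds, remainder 39 frames.
357 s = 0 h 5 min 57 s.
Timecode: 00:05:57:39.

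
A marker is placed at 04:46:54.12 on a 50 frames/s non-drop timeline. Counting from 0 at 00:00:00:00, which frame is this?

Total seconds to the label: (4 × 3600 + 46 × 60 + 54) = 17214.
Frame index = 17214 × 50 + 12 = 860712.

frame 860712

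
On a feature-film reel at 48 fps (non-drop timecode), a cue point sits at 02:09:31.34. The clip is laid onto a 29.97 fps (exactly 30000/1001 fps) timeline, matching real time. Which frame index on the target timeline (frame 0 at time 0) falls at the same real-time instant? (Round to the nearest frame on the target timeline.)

frame 232918

Source frame index: (2×3600 + 9×60 + 31) × 48 + 34 = 373042.
Real time: 373042 / (48) = 186521/24 s.
Target frame: (186521/24) × (30000/1001) = 233151250/1001 ≈ 232918.332 → 232918.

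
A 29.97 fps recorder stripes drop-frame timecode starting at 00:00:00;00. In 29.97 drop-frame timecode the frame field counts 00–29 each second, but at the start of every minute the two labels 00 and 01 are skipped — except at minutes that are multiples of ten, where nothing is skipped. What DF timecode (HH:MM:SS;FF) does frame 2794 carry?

Ten DF minutes hold 17982 frames, so frame 2794 lies in block 0 (frames 0–17981) with 2794 frames into that block.
The block's first minute is 1800 frames and the rest 1798 each; 2794 frames reaches minute 1, so 0 × 18 + 1 × 2 = 2 labels have been skipped so far.
Adding those back, label number 2794 + 2 = 2796 at 30 labels/s is 93 s + 6 f = 0 h 1 min 33 s frame 6, i.e. 00:01:33;06.

00:01:33;06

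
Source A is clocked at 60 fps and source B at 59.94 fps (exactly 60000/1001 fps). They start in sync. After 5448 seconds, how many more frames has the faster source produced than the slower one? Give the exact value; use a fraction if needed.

326880/1001 frames

A emits 60 × 5448 = 326880 frames; B emits 60000/1001 × 5448 = 326880000/1001.
Difference = 326880/1001 frames (≈ 326.5534); B is behind A.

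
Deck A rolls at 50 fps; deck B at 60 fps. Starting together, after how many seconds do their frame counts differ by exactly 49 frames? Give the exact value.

4.9 seconds

The gap grows by |60 − 50| = 10 frames per second.
Time for a 49-frame gap: 49 ÷ (10) = 4.9 s.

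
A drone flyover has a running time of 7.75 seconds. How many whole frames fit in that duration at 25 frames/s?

193 frames

Frames = 7.75 × 25 = 775/4 ≈ 193.7500.
Complete frames: 193.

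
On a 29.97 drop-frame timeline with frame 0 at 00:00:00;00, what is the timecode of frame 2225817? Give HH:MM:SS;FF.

Ten DF minutes hold 17982 frames, so frame 2225817 lies in block 123 (frames 2211786–2229767) with 14031 frames into that block.
The block's first minute is 1800 frames and the rest 1798 each; 14031 frames reaches minute 7, so 123 × 18 + 7 × 2 = 2228 labels have been skipped so far.
Adding those back, label number 2225817 + 2228 = 2228045 at 30 labels/s is 74268 s + 5 f = 20 h 37 min 48 s frame 5, i.e. 20:37:48;05.

20:37:48;05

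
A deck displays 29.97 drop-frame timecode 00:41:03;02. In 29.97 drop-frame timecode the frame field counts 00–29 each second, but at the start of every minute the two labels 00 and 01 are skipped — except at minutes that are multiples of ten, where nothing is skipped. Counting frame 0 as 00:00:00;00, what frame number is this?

73818

As if non-drop at 30 labels/s: (0 × 3600 + 41 × 60 + 3) × 30 + 2 = 73892.
Minute boundaries passed: 41; those not divisible by 10: 41 − 4 = 37; dropped labels = 2 × 37 = 74.
Actual frame index = 73892 − 74 = 73818.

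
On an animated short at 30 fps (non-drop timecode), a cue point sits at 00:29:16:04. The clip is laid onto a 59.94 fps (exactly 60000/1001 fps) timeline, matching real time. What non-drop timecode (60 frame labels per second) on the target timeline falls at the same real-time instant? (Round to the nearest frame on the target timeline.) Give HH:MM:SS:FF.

Source frame index: (0×3600 + 29×60 + 16) × 30 + 4 = 52684.
Real time: 52684 / (30) = 26342/15 s.
Target frame: (26342/15) × (60000/1001) = 105368000/1001 ≈ 105262.737 → 105263.
At 60 labels/s: frame 105263 → 00:29:14:23.

00:29:14:23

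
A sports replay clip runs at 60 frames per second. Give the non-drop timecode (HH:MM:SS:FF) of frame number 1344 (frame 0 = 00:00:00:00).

1344 ÷ 60 = 22 full seconds, remainder 24 frames.
22 s = 0 h 0 min 22 s.
Timecode: 00:00:22:24.

00:00:22:24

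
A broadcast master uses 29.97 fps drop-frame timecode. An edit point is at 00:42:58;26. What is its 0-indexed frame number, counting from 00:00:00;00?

77290

Complete 10-minute blocks: 4, each 17982 frames → 71928.
Remaining 2 whole minutes in the current block: 1800 + 1 × 1798 = 3598 frames.
Within the current minute: 58 × 30 + 26 − 2 = 1764 (labels ;00/;01 skipped at this minute). Total = 71928 + 3598 + 1764 = 77290.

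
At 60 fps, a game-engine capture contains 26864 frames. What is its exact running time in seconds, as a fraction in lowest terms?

6716/15 seconds

Running time = 26864 ÷ (60) = 26864 × 1/60 = 6716/15 s.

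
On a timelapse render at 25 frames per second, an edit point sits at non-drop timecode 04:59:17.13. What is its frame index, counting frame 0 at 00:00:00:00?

Total seconds to the label: (4 × 3600 + 59 × 60 + 17) = 17957.
Frame index = 17957 × 25 + 13 = 448938.

frame 448938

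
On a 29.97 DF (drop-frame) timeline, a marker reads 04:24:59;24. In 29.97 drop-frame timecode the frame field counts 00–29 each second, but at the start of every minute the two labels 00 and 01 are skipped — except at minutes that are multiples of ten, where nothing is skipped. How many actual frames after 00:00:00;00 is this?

476518

As if non-drop at 30 labels/s: (4 × 3600 + 24 × 60 + 59) × 30 + 24 = 476994.
Minute boundaries passed: 264; those not divisible by 10: 264 − 26 = 238; dropped labels = 2 × 238 = 476.
Actual frame index = 476994 − 476 = 476518.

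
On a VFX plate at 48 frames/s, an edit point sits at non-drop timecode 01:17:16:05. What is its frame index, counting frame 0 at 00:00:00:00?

Total seconds to the label: (1 × 3600 + 17 × 60 + 16) = 4636.
Frame index = 4636 × 48 + 5 = 222533.

222533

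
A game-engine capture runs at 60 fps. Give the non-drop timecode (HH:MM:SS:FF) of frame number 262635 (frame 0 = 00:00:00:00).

01:12:57:15

262635 ÷ 60 = 4377 full seconds, remainder 15 frames.
4377 s = 1 h 12 min 57 s.
Timecode: 01:12:57:15.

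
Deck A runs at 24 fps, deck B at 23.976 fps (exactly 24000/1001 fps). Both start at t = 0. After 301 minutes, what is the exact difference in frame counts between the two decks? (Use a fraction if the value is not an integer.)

301 min = 18060 s.
A emits 24 × 18060 = 433440 frames; B emits 24000/1001 × 18060 = 61920000/143.
Difference = 61920/143 frames (≈ 433.0070); B is behind A.

61920/143 frames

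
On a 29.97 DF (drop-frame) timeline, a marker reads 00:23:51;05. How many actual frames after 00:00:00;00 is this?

Complete 10-minute blocks: 2, each 17982 frames → 35964.
Remaining 3 whole minutes in the current block: 1800 + 2 × 1798 = 5396 frames.
Within the current minute: 51 × 30 + 5 − 2 = 1533 (labels ;00/;01 skipped at this minute). Total = 35964 + 5396 + 1533 = 42893.

42893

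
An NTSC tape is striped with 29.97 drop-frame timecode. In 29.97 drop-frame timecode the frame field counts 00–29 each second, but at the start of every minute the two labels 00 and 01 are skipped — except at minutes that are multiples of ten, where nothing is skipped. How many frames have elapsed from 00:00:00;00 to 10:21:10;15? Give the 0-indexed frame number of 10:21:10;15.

Complete 10-minute blocks: 62, each 17982 frames → 1114884.
Remaining 1 whole minute in the current block: 1800 + 0 × 1798 = 1800 frames.
Within the current minute: 10 × 30 + 15 − 2 = 313 (labels ;00/;01 skipped at this minute). Total = 1114884 + 1800 + 313 = 1116997.

1116997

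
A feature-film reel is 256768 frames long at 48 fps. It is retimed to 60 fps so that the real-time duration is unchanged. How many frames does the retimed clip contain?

Target frames = source frames × (target rate / source rate) = 256768 × (60)/(48) = 256768 × 5/4 = 320960.

320960 frames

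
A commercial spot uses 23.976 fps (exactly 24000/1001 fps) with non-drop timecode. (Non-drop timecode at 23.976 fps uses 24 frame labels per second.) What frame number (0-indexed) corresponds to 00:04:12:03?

frame 6051

Total seconds to the label: (0 × 3600 + 4 × 60 + 12) = 252.
Frame index = 252 × 24 + 3 = 6051.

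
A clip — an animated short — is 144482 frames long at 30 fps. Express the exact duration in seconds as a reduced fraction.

Running time = 144482 ÷ (30) = 144482 × 1/30 = 72241/15 s.

72241/15 seconds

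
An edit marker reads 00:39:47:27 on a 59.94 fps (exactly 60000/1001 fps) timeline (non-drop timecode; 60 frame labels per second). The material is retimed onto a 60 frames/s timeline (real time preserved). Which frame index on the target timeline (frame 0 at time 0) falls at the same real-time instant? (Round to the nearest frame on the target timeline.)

frame 143390

Source frame index: (0×3600 + 39×60 + 47) × 60 + 27 = 143247.
Real time: 143247 / (60000/1001) = 47796749/20000 s.
Target frame: (47796749/20000) × (60) = 143390247/1000 ≈ 143390.247 → 143390.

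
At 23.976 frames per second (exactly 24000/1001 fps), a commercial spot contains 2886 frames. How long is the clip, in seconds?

Running time = 2886 / (24000/1001) = 120.37025 s.

120.37025 seconds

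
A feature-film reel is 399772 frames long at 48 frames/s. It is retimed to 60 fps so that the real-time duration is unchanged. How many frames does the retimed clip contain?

Target frames = source frames × (target rate / source rate) = 399772 × (60)/(48) = 399772 × 5/4 = 499715.

499715 frames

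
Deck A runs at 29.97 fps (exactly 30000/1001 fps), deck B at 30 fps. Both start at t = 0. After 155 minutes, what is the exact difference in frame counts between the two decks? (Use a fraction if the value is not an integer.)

155 min = 9300 s.
A emits 30000/1001 × 9300 = 279000000/1001 frames; B emits 30 × 9300 = 279000.
Difference = 279000/1001 frames (≈ 278.7213); B is ahead of A.

279000/1001 frames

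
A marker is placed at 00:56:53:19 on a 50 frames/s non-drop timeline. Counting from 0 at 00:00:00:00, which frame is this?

frame 170669

Total seconds to the label: (0 × 3600 + 56 × 60 + 53) = 3413.
Frame index = 3413 × 50 + 19 = 170669.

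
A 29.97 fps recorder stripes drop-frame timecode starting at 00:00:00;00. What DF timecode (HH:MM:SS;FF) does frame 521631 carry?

Ten DF minutes hold 17982 frames, so frame 521631 lies in block 29 (frames 521478–539459) with 153 frames into that block.
The block's first minute is 1800 frames and the rest 1798 each; 153 frames reaches minute 0, so 29 × 18 + 0 × 2 = 522 labels have been skipped so far.
Adding those back, label number 521631 + 522 = 522153 at 30 labels/s is 17405 s + 3 f = 4 h 50 min 5 s frame 3, i.e. 04:50:05;03.

04:50:05;03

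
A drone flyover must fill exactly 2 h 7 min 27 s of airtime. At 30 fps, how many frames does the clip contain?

2 h 7 min 27 s = 7647 s.
Frames = 7647 × 30 = 229410.

229410 frames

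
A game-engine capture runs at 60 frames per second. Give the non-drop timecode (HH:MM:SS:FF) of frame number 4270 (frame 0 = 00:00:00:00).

4270 ÷ 60 = 71 full seconds, remainder 10 frames.
71 s = 0 h 1 min 11 s.
Timecode: 00:01:11:10.

00:01:11:10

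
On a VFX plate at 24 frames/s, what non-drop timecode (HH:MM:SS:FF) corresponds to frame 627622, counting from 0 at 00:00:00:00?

627622 ÷ 24 = 26150 full seconds, remainder 22 frames.
26150 s = 7 h 15 min 50 s.
Timecode: 07:15:50:22.

07:15:50:22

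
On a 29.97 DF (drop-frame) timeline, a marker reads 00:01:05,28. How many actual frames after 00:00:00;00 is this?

1976

As if non-drop at 30 labels/s: (0 × 3600 + 1 × 60 + 5) × 30 + 28 = 1978.
Minute boundaries passed: 1; those not divisible by 10: 1 − 0 = 1; dropped labels = 2 × 1 = 2.
Actual frame index = 1978 − 2 = 1976.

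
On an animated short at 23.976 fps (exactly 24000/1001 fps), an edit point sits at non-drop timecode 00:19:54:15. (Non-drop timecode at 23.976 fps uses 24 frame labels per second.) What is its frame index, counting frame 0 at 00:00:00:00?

Total seconds to the label: (0 × 3600 + 19 × 60 + 54) = 1194.
Frame index = 1194 × 24 + 15 = 28671.

28671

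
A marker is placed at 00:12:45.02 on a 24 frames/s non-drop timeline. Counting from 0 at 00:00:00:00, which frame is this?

frame 18362

Total seconds to the label: (0 × 3600 + 12 × 60 + 45) = 765.
Frame index = 765 × 24 + 2 = 18362.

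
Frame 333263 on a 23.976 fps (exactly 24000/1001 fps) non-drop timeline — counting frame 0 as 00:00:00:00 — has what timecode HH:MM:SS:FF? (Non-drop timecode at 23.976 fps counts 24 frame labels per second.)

333263 ÷ 24 = 13885 full seconds, remainder 23 frames.
13885 s = 3 h 51 min 25 s.
Timecode: 03:51:25:23.

03:51:25:23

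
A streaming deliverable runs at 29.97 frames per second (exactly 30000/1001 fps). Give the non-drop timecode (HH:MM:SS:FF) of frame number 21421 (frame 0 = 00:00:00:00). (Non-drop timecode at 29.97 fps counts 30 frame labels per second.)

00:11:54:01

21421 ÷ 30 = 714 full seconds, remainder 1 frame.
714 s = 0 h 11 min 54 s.
Timecode: 00:11:54:01.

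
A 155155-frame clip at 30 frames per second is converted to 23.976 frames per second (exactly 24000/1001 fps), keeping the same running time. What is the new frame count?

Target frames = source frames × (target rate / source rate) = 155155 × (24000/1001)/(30) = 155155 × 800/1001 = 124000.

124000 frames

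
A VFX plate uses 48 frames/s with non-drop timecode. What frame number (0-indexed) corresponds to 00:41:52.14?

Total seconds to the label: (0 × 3600 + 41 × 60 + 52) = 2512.
Frame index = 2512 × 48 + 14 = 120590.

120590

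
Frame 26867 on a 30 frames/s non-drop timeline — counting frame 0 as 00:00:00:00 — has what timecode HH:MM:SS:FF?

26867 ÷ 30 = 895 full seconds, remainder 17 frames.
895 s = 0 h 14 min 55 s.
Timecode: 00:14:55:17.

00:14:55:17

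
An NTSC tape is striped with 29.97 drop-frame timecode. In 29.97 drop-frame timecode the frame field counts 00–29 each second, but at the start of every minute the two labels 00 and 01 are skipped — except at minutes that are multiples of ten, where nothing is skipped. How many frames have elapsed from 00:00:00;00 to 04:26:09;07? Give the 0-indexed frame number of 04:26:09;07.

478597

As if non-drop at 30 labels/s: (4 × 3600 + 26 × 60 + 9) × 30 + 7 = 479077.
Minute boundaries passed: 266; those not divisible by 10: 266 − 26 = 240; dropped labels = 2 × 240 = 480.
Actual frame index = 479077 − 480 = 478597.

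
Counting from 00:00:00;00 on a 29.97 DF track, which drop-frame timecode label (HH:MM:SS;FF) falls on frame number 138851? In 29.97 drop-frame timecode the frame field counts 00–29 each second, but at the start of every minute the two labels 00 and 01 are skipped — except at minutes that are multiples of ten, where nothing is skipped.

Ten DF minutes hold 17982 frames, so frame 138851 lies in block 7 (frames 125874–143855) with 12977 frames into that block.
The block's first minute is 1800 frames and the rest 1798 each; 12977 frames reaches minute 7, so 7 × 18 + 7 × 2 = 140 labels have been skipped so far.
Adding those back, label number 138851 + 140 = 138991 at 30 labels/s is 4633 s + 1 f = 1 h 17 min 13 s frame 1, i.e. 01:17:13;01.

01:17:13;01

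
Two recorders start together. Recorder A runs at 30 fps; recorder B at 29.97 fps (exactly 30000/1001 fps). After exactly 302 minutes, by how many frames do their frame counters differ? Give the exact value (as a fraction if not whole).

302 min = 18120 s.
A emits 30 × 18120 = 543600 frames; B emits 30000/1001 × 18120 = 543600000/1001.
Difference = 543600/1001 frames (≈ 543.0569); B is behind A.

543600/1001 frames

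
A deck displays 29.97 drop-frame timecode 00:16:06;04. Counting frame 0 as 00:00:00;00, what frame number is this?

28954

As if non-drop at 30 labels/s: (0 × 3600 + 16 × 60 + 6) × 30 + 4 = 28984.
Minute boundaries passed: 16; those not divisible by 10: 16 − 1 = 15; dropped labels = 2 × 15 = 30.
Actual frame index = 28984 − 30 = 28954.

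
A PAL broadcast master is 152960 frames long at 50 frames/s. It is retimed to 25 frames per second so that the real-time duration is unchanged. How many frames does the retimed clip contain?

Target frames = source frames × (target rate / source rate) = 152960 × (25)/(50) = 152960 × 1/2 = 76480.

76480 frames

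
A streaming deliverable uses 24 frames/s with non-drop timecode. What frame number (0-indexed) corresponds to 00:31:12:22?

Total seconds to the label: (0 × 3600 + 31 × 60 + 12) = 1872.
Frame index = 1872 × 24 + 22 = 44950.

frame 44950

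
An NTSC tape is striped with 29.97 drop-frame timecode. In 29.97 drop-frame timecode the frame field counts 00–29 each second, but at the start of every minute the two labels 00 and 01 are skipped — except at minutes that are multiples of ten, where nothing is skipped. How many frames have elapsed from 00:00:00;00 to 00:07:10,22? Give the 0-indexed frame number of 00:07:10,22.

Complete 10-minute blocks: 0, each 17982 frames → 0.
Remaining 7 whole minutes in the current block: 1800 + 6 × 1798 = 12588 frames.
Within the current minute: 10 × 30 + 22 − 2 = 320 (labels ;00/;01 skipped at this minute). Total = 0 + 12588 + 320 = 12908.

12908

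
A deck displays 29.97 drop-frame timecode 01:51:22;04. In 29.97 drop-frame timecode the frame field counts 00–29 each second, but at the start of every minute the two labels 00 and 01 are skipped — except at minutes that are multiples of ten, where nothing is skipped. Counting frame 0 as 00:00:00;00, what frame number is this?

As if non-drop at 30 labels/s: (1 × 3600 + 51 × 60 + 22) × 30 + 4 = 200464.
Minute boundaries passed: 111; those not divisible by 10: 111 − 11 = 100; dropped labels = 2 × 100 = 200.
Actual frame index = 200464 − 200 = 200264.

200264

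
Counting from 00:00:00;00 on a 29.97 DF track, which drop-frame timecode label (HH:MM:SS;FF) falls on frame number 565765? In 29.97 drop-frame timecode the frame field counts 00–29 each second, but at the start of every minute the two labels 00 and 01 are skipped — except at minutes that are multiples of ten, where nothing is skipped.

Ten DF minutes hold 17982 frames, so frame 565765 lies in block 31 (frames 557442–575423) with 8323 frames into that block.
The block's first minute is 1800 frames and the rest 1798 each; 8323 frames reaches minute 4, so 31 × 18 + 4 × 2 = 566 labels have been skipped so far.
Adding those back, label number 565765 + 566 = 566331 at 30 labels/s is 18877 s + 21 f = 5 h 14 min 37 s frame 21, i.e. 05:14:37;21.

05:14:37;21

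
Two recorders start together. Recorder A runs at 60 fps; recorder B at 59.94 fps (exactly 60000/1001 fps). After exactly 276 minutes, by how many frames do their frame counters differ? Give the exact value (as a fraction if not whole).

993600/1001 frames

276 min = 16560 s.
A emits 60 × 16560 = 993600 frames; B emits 60000/1001 × 16560 = 993600000/1001.
Difference = 993600/1001 frames (≈ 992.6074); B is behind A.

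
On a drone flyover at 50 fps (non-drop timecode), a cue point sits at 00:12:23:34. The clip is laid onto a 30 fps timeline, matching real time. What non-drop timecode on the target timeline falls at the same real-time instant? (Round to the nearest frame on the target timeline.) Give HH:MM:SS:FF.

00:12:23:20

Source frame index: (0×3600 + 12×60 + 23) × 50 + 34 = 37184.
Real time: 37184 / (50) = 18592/25 s.
Target frame: (18592/25) × (30) = 111552/5 ≈ 22310.400 → 22310.
At 30 labels/s: frame 22310 → 00:12:23:20.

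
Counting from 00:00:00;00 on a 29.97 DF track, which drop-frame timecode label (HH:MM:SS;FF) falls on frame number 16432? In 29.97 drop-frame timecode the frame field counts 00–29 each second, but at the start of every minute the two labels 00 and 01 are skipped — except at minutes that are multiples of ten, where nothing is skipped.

Ten DF minutes hold 17982 frames, so frame 16432 lies in block 0 (frames 0–17981) with 16432 frames into that block.
The block's first minute is 1800 frames and the rest 1798 each; 16432 frames reaches minute 9, so 0 × 18 + 9 × 2 = 18 labels have been skipped so far.
Adding those back, label number 16432 + 18 = 16450 at 30 labels/s is 548 s + 10 f = 0 h 9 min 8 s frame 10, i.e. 00:09:08;10.

00:09:08;10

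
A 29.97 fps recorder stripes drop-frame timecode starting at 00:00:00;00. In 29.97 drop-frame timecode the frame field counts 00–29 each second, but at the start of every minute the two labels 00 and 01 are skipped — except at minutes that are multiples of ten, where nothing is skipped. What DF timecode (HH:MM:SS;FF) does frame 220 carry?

Ten DF minutes hold 17982 frames, so frame 220 lies in block 0 (frames 0–17981) with 220 frames into that block.
The block's first minute is 1800 frames and the rest 1798 each; 220 frames reaches minute 0, so 0 × 18 + 0 × 2 = 0 labels have been skipped so far.
Adding those back, label number 220 + 0 = 220 at 30 labels/s is 7 s + 10 f = 0 h 0 min 7 s frame 10, i.e. 00:00:07;10.

00:00:07;10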